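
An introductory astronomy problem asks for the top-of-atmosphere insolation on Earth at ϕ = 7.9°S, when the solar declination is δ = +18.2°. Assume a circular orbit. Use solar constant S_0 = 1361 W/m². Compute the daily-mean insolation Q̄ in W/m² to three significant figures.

Q̄ ≈ 379 W/m²

cos h₀ = −tan(-7.9°) tan(+18.200°) = 0.0456, h₀ = 1.5252 rad.
Bracket: h₀ sin ϕ sin δ + cos ϕ cos δ sin h₀ = 1.5252×-0.13744×0.31233 + 0.99051×0.94997×0.99896 = -0.065472 + 0.939976 = 0.874504.
Q̄ = (S_0/π) × [bracket] = (1361/π) × 0.874504 = 378.9 W/m².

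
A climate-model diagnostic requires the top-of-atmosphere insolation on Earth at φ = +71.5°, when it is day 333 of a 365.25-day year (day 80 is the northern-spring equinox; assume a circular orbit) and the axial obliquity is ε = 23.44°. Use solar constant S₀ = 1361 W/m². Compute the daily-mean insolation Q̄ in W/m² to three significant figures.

Q̄ ≈ 0.00 W/m²

Solar longitude: λ_s = 360° × (333 − 80)/365.25 = 249.363°.
sin δ = sin 23.44° × sin 249.363° = -0.37226, so δ = -21.855°.
cos H₀ = −tan(+71.5°) tan(-21.855°) = 1.1987 ≥ 1 ⇒ polar night, H₀ = 0 and Q̄ = 0.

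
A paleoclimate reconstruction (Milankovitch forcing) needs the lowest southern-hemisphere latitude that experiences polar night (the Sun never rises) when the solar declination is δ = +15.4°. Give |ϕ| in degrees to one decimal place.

|ϕ| = 74.6°

Polar night requires cos h₀ = −tan ϕ tan δ ≥ 1, i.e. tan ϕ tan δ ≤ −1.
The boundary is |tan ϕ| · |tan δ| = 1, so |ϕ| = 90° − |δ| = 90° − 15.4° = 74.6° in the southern hemisphere.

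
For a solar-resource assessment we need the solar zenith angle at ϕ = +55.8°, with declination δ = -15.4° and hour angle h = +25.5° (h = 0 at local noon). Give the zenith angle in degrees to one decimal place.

cos θ_z = sin ϕ sin δ + cos ϕ cos δ cos h = -0.219636 + 0.489113 = 0.269477.
θ_z = arccos(0.269477) = 74.4°.

θ_z = 74.4°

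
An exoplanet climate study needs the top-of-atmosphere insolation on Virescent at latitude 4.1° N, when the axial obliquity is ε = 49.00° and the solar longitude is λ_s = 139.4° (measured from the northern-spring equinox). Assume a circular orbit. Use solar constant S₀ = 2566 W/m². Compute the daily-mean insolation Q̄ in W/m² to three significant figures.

Q̄ ≈ 755 W/m²

Solar declination: sin δ = sin ε · sin λ_s = sin 49.00° × sin 139.4° = 0.49115, so δ = +29.416°.
cos H₀ = −tan(+4.1°) tan(+29.416°) = -0.0404, H₀ = 1.6112 rad.
Bracket: H₀ sin φ sin δ + cos φ cos δ sin H₀ = 1.6112×0.07150×0.49115 + 0.99744×0.87108×0.99918 = 0.056581 + 0.868138 = 0.924719.
Q̄ = (S₀/π) × [bracket] = (2566/π) × 0.924719 = 755.3 W/m².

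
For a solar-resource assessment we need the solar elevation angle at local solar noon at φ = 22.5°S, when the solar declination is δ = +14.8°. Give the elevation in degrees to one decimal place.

52.7°

At local noon the hour angle is zero, so the zenith angle equals |φ − δ| = |-22.5° − (+14.800°)| = 37.300°.
Elevation = 90° − 37.300° = 52.7°.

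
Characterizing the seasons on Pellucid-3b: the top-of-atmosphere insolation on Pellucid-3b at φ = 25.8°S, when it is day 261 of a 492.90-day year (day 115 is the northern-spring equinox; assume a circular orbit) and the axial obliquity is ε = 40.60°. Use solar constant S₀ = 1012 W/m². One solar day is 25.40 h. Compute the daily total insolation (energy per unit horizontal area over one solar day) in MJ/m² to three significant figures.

Solar longitude: λ_s = 360° × (261 − 115)/492.90 = 106.634°.
sin δ = sin 40.60° × sin 106.634° = 0.62354, so δ = +38.575°.
cos H₀ = −tan(-25.8°) tan(+38.575°) = 0.3856, H₀ = 1.1750 rad.
Bracket: H₀ sin φ sin δ + cos φ cos δ sin H₀ = 1.1750×-0.43523×0.62354 + 0.90032×0.78179×0.92268 = -0.318875 + 0.649439 = 0.330564.
Q̄ = (S₀/π) × [bracket] = (1012/π) × 0.330564 = 106.48 W/m².
Daily total = Q̄ × 25.40 h × 3600 s/h = 106.48 × 25.40 × 3600 / 10⁶ = 9.737 MJ/m².

9.74 MJ/m²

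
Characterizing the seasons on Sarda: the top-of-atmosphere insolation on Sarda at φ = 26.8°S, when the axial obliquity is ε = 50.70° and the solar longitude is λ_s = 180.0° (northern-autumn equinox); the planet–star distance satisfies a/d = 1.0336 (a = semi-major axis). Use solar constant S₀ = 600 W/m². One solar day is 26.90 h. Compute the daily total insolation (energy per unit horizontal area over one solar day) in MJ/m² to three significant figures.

Solar declination: sin δ = sin ε · sin λ_s = sin 50.70° × sin 180.0° = 0.00000, so δ = +0.000°.
cos H₀ = −tan(-26.8°) tan(+0.000°) = 0.0000, H₀ = 1.5708 rad.
Bracket: H₀ sin φ sin δ + cos φ cos δ sin H₀ = 1.5708×-0.45088×0.00000 + 0.89259×1.00000×1.00000 = -0.000000 + 0.892590 = 0.892590.
Inverse-square distance factor (a/d)² = 1.0336² = 1.068329.
Q̄ = (S₀/π) × 1.068329 × [bracket] = (600/π) × 1.068329 × 0.892590 = 182.12 W/m².
Daily total = Q̄ × 26.90 h × 3600 s/h = 182.12 × 26.90 × 3600 / 10⁶ = 17.64 MJ/m².

17.6 MJ/m²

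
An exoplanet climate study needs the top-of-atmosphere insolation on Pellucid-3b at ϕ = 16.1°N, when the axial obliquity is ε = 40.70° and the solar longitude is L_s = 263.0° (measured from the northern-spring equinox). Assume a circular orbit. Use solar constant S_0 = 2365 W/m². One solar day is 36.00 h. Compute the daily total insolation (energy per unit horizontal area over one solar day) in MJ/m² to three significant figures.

Solar declination: sin δ = sin ε · sin L_s = sin 40.70° × sin 263.0° = -0.64724, so δ = -40.334°.
cos h₀ = −tan(+16.1°) tan(-40.334°) = 0.2451, h₀ = 1.3232 rad.
Bracket: h₀ sin ϕ sin δ + cos ϕ cos δ sin h₀ = 1.3232×0.27731×-0.64724 + 0.96078×0.76229×0.96950 = -0.237496 + 0.710055 = 0.472559.
Q̄ = (S_0/π) × [bracket] = (2365/π) × 0.472559 = 355.74 W/m².
Daily total = Q̄ × 36.00 h × 3600 s/h = 355.74 × 36.00 × 3600 / 10⁶ = 46.10 MJ/m².

46.1 MJ/m²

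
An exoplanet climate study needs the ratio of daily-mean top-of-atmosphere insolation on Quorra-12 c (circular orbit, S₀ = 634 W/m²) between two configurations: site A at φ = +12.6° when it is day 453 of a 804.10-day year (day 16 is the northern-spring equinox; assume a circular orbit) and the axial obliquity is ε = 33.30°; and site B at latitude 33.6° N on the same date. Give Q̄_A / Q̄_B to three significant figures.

Q̄_A / Q̄_B ≈ 1.31

— Configuration A (φ=+12.6°):
Solar longitude: λ_s = 360° × (453 − 16)/804.10 = 195.647°.
sin δ = sin 33.30° × sin 195.647° = -0.14808, so δ = -8.516°.
cos H₀ = −tan(+12.6°) tan(-8.516°) = 0.0335, H₀ = 1.5373 rad.
Bracket: H₀ sin φ sin δ + cos φ cos δ sin H₀ = 1.5373×0.21814×-0.14808 + 0.97592×0.98898×0.99944 = -0.049658 + 0.964625 = 0.914967.
Q̄ = (S₀/π) × [bracket] = (634/π) × 0.914967 = 184.65 W/m².
— Configuration B (φ=+33.6°):
cos H₀ = −tan(+33.6°) tan(-8.516°) = 0.0995, H₀ = 1.4712 rad.
Bracket: H₀ sin φ sin δ + cos φ cos δ sin H₀ = 1.4712×0.55339×-0.14808 + 0.83292×0.98898×0.99504 = -0.120559 + 0.819655 = 0.699096.
Q̄ = (S₀/π) × [bracket] = (634/π) × 0.699096 = 141.08 W/m².
Ratio Q̄_A / Q̄_B = 184.65 / 141.08 = 1.309.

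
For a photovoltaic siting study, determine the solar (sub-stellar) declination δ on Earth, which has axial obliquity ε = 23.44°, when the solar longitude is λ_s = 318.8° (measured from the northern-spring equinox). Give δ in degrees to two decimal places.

δ = -15.19°

sin δ = sin ε · sin λ_s = sin 23.44° × sin 318.8° = -0.262019.
δ = arcsin(-0.262019) = -15.19°.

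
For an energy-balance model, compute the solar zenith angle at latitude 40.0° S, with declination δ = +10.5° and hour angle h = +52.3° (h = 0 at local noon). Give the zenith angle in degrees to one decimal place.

θ_z = 69.9°

cos θ_z = sin ϕ sin δ + cos ϕ cos δ cos h = -0.117139 + 0.460613 = 0.343474.
θ_z = arccos(0.343474) = 69.9°.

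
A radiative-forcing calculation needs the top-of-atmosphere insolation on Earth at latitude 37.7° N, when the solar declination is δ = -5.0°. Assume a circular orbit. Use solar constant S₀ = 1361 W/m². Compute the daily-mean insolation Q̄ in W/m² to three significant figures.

Q̄ ≈ 306 W/m²

cos H₀ = −tan(+37.7°) tan(-5.000°) = 0.0676, H₀ = 1.5031 rad.
Bracket: H₀ sin φ sin δ + cos φ cos δ sin H₀ = 1.5031×0.61153×-0.08716 + 0.79122×0.99619×0.99771 = -0.080117 + 0.786400 = 0.706283.
Q̄ = (S₀/π) × [bracket] = (1361/π) × 0.706283 = 306.0 W/m².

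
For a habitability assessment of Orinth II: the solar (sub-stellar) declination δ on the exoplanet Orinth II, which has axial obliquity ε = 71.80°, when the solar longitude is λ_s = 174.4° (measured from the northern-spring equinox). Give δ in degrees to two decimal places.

sin δ = sin ε · sin λ_s = sin 71.80° × sin 174.4° = 0.092701.
δ = arcsin(0.092701) = +5.32°.

δ = +5.32°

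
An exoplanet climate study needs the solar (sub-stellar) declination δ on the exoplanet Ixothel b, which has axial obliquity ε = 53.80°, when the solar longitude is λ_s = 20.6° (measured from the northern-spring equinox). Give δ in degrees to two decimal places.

δ = +16.49°

sin δ = sin ε · sin λ_s = sin 53.80° × sin 20.6° = 0.283922.
δ = arcsin(0.283922) = +16.49°.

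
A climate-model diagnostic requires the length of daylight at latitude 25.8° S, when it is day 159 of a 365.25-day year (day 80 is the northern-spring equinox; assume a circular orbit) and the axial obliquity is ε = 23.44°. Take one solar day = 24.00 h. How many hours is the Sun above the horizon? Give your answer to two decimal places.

10.43 h

Solar longitude: λ_s = 360° × (159 − 80)/365.25 = 77.864°.
sin δ = sin 23.44° × sin 77.864° = 0.38890, so δ = +22.886°.
cos H₀ = −tan φ · tan δ = −tan(-25.8°) × tan(+22.886°) = 0.2041, so H₀ = 1.3653 rad = 78.23°.
Daylight = 2H₀/(2π) × 24.00 h = (1.3653/π) × 24.00 = 10.43 h.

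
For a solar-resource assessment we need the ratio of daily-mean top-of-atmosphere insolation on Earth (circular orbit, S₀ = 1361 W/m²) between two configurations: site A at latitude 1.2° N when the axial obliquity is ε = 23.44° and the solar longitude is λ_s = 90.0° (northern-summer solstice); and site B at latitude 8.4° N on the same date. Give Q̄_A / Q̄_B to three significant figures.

— Configuration A (φ=+1.2°):
Solar declination: sin δ = sin ε · sin λ_s = sin 23.44° × sin 90.0° = 0.39779, so δ = +23.440°.
cos H₀ = −tan(+1.2°) tan(+23.440°) = -0.0091, H₀ = 1.5799 rad.
Bracket: H₀ sin φ sin δ + cos φ cos δ sin H₀ = 1.5799×0.02094×0.39779 + 0.99978×0.91748×0.99996 = 0.013160 + 0.917241 = 0.930401.
Q̄ = (S₀/π) × [bracket] = (1361/π) × 0.930401 = 403.07 W/m².
— Configuration B (φ=+8.4°):
cos H₀ = −tan(+8.4°) tan(+23.440°) = -0.0640, H₀ = 1.6349 rad.
Bracket: H₀ sin φ sin δ + cos φ cos δ sin H₀ = 1.6349×0.14608×0.39779 + 0.98927×0.91748×0.99795 = 0.095003 + 0.905775 = 1.000778.
Q̄ = (S₀/π) × [bracket] = (1361/π) × 1.000778 = 433.56 W/m².
Ratio Q̄_A / Q̄_B = 403.07 / 433.56 = 0.9297.

Q̄_A / Q̄_B ≈ 0.930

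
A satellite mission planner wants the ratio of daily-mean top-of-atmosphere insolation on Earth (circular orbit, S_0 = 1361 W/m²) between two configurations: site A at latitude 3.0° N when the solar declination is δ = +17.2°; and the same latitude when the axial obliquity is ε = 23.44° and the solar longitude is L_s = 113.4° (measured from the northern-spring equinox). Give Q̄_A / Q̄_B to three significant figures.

Q̄_A / Q̄_B ≈ 1.02

— Configuration A (ϕ=+3.0°):
cos h₀ = −tan(+3.0°) tan(+17.200°) = -0.0162, h₀ = 1.5870 rad.
Bracket: h₀ sin ϕ sin δ + cos ϕ cos δ sin h₀ = 1.5870×0.05234×0.29571 + 0.99863×0.95528×0.99987 = 0.024563 + 0.953847 = 0.978410.
Q̄ = (S_0/π) × [bracket] = (1361/π) × 0.978410 = 423.87 W/m².
— Configuration B (ϕ=+3.0°):
Solar declination: sin δ = sin ε · sin L_s = sin 23.44° × sin 113.4° = 0.36507, so δ = +21.412°.
cos h₀ = −tan(+3.0°) tan(+21.412°) = -0.0206, h₀ = 1.5913 rad.
Bracket: h₀ sin ϕ sin δ + cos ϕ cos δ sin h₀ = 1.5913×0.05234×0.36507 + 0.99863×0.93098×0.99979 = 0.030406 + 0.929509 = 0.959915.
Q̄ = (S_0/π) × [bracket] = (1361/π) × 0.959915 = 415.85 W/m².
Ratio Q̄_A / Q̄_B = 423.87 / 415.85 = 1.019.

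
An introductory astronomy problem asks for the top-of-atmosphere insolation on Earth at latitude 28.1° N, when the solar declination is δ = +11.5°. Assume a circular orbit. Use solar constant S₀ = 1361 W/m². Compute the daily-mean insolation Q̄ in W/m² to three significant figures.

cos H₀ = −tan(+28.1°) tan(+11.500°) = -0.1086, H₀ = 1.6796 rad.
Bracket: H₀ sin φ sin δ + cos φ cos δ sin H₀ = 1.6796×0.47101×0.19937 + 0.88213×0.97992×0.99408 = 0.157723 + 0.859299 = 1.017022.
Q̄ = (S₀/π) × [bracket] = (1361/π) × 1.017022 = 440.6 W/m².

Q̄ ≈ 441 W/m²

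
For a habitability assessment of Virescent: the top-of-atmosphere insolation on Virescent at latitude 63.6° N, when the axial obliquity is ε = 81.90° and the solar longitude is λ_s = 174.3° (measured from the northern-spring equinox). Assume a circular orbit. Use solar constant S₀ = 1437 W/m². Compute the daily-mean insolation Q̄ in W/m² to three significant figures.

Solar declination: sin δ = sin ε · sin λ_s = sin 81.90° × sin 174.3° = 0.09833, so δ = +5.643°.
cos H₀ = −tan(+63.6°) tan(+5.643°) = -0.1990, H₀ = 1.7712 rad.
Bracket: H₀ sin φ sin δ + cos φ cos δ sin H₀ = 1.7712×0.89571×0.09833 + 0.44464×0.99515×0.97999 = 0.155999 + 0.433629 = 0.589628.
Q̄ = (S₀/π) × [bracket] = (1437/π) × 0.589628 = 269.7 W/m².

Q̄ ≈ 270 W/m²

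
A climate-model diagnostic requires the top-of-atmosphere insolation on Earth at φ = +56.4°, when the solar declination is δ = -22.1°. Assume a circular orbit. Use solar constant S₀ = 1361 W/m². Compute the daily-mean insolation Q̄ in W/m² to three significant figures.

cos H₀ = −tan(+56.4°) tan(-22.100°) = 0.6112, H₀ = 0.9133 rad.
Bracket: H₀ sin φ sin δ + cos φ cos δ sin H₀ = 0.9133×0.83292×-0.37622 + 0.55339×0.92653×0.79150 = -0.286193 + 0.405828 = 0.119635.
Q̄ = (S₀/π) × [bracket] = (1361/π) × 0.119635 = 51.83 W/m².

Q̄ ≈ 51.8 W/m²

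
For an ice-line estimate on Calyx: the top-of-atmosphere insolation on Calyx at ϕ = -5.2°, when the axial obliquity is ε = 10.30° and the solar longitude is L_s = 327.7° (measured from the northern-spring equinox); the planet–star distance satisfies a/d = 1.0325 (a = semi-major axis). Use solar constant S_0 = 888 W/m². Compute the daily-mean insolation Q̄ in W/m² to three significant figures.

Q̄ ≈ 303 W/m²

Solar declination: sin δ = sin ε · sin L_s = sin 10.30° × sin 327.7° = -0.09554, so δ = -5.483°.
cos h₀ = −tan(-5.2°) tan(-5.483°) = -0.0087, h₀ = 1.5795 rad.
Bracket: h₀ sin ϕ sin δ + cos ϕ cos δ sin h₀ = 1.5795×-0.09063×-0.09554 + 0.99588×0.99543×0.99996 = 0.013677 + 0.991289 = 1.004966.
Inverse-square distance factor (a/d)² = 1.0325² = 1.066056.
Q̄ = (S_0/π) × 1.066056 × [bracket] = (888/π) × 1.066056 × 1.004966 = 302.8 W/m².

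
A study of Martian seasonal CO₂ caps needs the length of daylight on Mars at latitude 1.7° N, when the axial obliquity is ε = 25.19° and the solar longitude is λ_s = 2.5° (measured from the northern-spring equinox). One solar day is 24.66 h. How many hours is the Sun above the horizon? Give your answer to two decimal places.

12.33 h

Solar declination: sin δ = sin ε · sin λ_s = sin 25.19° × sin 2.5° = 0.01857, so δ = +1.064°.
cos H₀ = −tan φ · tan δ = −tan(+1.7°) × tan(+1.064°) = -0.0006, so H₀ = 1.5713 rad = 90.03°.
Daylight = 2H₀/(2π) × 24.66 h = (1.5713/π) × 24.66 = 12.33 h.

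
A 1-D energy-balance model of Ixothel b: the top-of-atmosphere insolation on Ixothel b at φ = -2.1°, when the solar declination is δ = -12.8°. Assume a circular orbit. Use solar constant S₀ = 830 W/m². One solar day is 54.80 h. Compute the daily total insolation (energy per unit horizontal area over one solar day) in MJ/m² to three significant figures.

51.5 MJ/m²

cos H₀ = −tan(-2.1°) tan(-12.800°) = -0.0083, H₀ = 1.5791 rad.
Bracket: H₀ sin φ sin δ + cos φ cos δ sin H₀ = 1.5791×-0.03664×-0.22155 + 0.99933×0.97515×0.99997 = 0.012818 + 0.974467 = 0.987285.
Q̄ = (S₀/π) × [bracket] = (830/π) × 0.987285 = 260.84 W/m².
Daily total = Q̄ × 54.80 h × 3600 s/h = 260.84 × 54.80 × 3600 / 10⁶ = 51.46 MJ/m².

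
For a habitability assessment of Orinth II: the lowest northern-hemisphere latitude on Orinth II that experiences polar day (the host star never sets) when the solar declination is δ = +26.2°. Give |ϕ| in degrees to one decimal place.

|ϕ| = 63.8°

Polar day requires cos h₀ = −tan ϕ tan δ ≤ −1, i.e. tan ϕ tan δ ≥ 1.
The boundary is |tan ϕ| · |tan δ| = 1, so |ϕ| = 90° − |δ| = 90° − 26.2° = 63.8° in the northern hemisphere.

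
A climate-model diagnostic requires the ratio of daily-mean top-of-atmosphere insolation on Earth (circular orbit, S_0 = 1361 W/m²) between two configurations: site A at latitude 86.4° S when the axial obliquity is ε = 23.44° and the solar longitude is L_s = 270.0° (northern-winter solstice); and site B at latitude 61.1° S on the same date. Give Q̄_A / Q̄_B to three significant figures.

Q̄_A / Q̄_B ≈ 1.10

— Configuration A (ϕ=-86.4°):
Solar declination: sin δ = sin ε · sin L_s = sin 23.44° × sin 270.0° = -0.39779, so δ = -23.440°.
cos h₀ = −tan(-86.4°) tan(-23.440°) = -6.8914 ≤ −1 ⇒ polar day, h₀ = π.
Bracket: h₀ sin ϕ sin δ + cos ϕ cos δ sin h₀ = 3.1416×-0.99803×-0.39779 + 0.06279×0.91748×0.00000 = 1.247235 + 0.000000 = 1.247235.
Q̄ = (S_0/π) × [bracket] = (1361/π) × 1.247235 = 540.33 W/m².
— Configuration B (ϕ=-61.1°):
cos h₀ = −tan(-61.1°) tan(-23.440°) = -0.7854, h₀ = 2.4741 rad.
Bracket: h₀ sin ϕ sin δ + cos ϕ cos δ sin h₀ = 2.4741×-0.87546×-0.39779 + 0.48328×0.91748×0.61898 = 0.861603 + 0.274456 = 1.136059.
Q̄ = (S_0/π) × [bracket] = (1361/π) × 1.136059 = 492.16 W/m².
Ratio Q̄_A / Q̄_B = 540.33 / 492.16 = 1.098.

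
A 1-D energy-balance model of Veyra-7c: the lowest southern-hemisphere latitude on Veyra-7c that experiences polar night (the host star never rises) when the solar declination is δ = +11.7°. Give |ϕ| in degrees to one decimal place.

Polar night requires cos h₀ = −tan ϕ tan δ ≥ 1, i.e. tan ϕ tan δ ≤ −1.
The boundary is |tan ϕ| · |tan δ| = 1, so |ϕ| = 90° − |δ| = 90° − 11.7° = 78.3° in the southern hemisphere.

|ϕ| = 78.3°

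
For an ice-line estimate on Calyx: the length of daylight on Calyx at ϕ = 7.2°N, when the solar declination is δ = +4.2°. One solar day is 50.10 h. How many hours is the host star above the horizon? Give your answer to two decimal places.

cos h₀ = −tan ϕ · tan δ = −tan(+7.2°) × tan(+4.200°) = -0.0093, so h₀ = 1.5801 rad = 90.53°.
Daylight = 2h₀/(2π) × 50.10 h = (1.5801/π) × 50.10 = 25.20 h.

25.20 h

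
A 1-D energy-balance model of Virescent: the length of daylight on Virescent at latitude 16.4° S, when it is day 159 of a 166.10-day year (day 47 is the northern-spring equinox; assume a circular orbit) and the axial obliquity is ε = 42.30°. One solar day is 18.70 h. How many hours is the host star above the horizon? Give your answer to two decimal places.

Solar longitude: λ_s = 360° × (159 − 47)/166.10 = 242.745°.
sin δ = sin 42.30° × sin 242.745° = -0.59829, so δ = -36.748°.
cos H₀ = −tan φ · tan δ = −tan(-16.4°) × tan(-36.748°) = -0.2198, so H₀ = 1.7924 rad = 102.69°.
Daylight = 2H₀/(2π) × 18.70 h = (1.7924/π) × 18.70 = 10.67 h.

10.67 h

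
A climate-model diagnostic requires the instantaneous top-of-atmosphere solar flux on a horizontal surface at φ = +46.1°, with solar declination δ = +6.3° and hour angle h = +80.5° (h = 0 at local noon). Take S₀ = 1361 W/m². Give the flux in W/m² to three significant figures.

cos θ_z = sin φ sin δ + cos φ cos δ cos h = 0.079069 + 0.113753 = 0.192822.
Flux = S₀ · cos θ_z = 1361 × 0.192822 = 262.4 W/m².

262 W/m²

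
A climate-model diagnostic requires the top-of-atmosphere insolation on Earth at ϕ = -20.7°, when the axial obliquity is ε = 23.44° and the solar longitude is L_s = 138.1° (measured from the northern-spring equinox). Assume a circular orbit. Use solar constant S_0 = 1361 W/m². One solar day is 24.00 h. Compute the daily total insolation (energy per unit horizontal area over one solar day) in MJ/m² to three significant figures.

28.4 MJ/m²

Solar declination: sin δ = sin ε · sin L_s = sin 23.44° × sin 138.1° = 0.26566, so δ = +15.406°.
cos h₀ = −tan(-20.7°) tan(+15.406°) = 0.1041, h₀ = 1.4665 rad.
Bracket: h₀ sin ϕ sin δ + cos ϕ cos δ sin h₀ = 1.4665×-0.35347×0.26566 + 0.93544×0.96407×0.99456 = -0.137709 + 0.896924 = 0.759215.
Q̄ = (S_0/π) × [bracket] = (1361/π) × 0.759215 = 328.91 W/m².
Daily total = Q̄ × 24.00 h × 3600 s/h = 328.91 × 24.00 × 3600 / 10⁶ = 28.42 MJ/m².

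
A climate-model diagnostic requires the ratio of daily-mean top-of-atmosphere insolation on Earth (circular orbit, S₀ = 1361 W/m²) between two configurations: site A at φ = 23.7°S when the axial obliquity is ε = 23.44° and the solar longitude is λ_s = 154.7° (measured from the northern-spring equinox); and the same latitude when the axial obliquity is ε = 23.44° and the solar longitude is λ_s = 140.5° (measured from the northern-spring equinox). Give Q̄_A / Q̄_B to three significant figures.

Q̄_A / Q̄_B ≈ 1.09

— Configuration A (φ=-23.7°):
Solar declination: sin δ = sin ε · sin λ_s = sin 23.44° × sin 154.7° = 0.17000, so δ = +9.788°.
cos H₀ = −tan(-23.7°) tan(+9.788°) = 0.0757, H₀ = 1.4950 rad.
Bracket: H₀ sin φ sin δ + cos φ cos δ sin H₀ = 1.4950×-0.40195×0.17000 + 0.91566×0.98544×0.99713 = -0.102156 + 0.899738 = 0.797582.
Q̄ = (S₀/π) × [bracket] = (1361/π) × 0.797582 = 345.53 W/m².
— Configuration B (φ=-23.7°):
Solar declination: sin δ = sin ε · sin λ_s = sin 23.44° × sin 140.5° = 0.25302, so δ = +14.657°.
cos H₀ = −tan(-23.7°) tan(+14.657°) = 0.1148, H₀ = 1.4557 rad.
Bracket: H₀ sin φ sin δ + cos φ cos δ sin H₀ = 1.4557×-0.40195×0.25302 + 0.91566×0.96746×0.99339 = -0.148047 + 0.880009 = 0.731962.
Q̄ = (S₀/π) × [bracket] = (1361/π) × 0.731962 = 317.10 W/m².
Ratio Q̄_A / Q̄_B = 345.53 / 317.10 = 1.090.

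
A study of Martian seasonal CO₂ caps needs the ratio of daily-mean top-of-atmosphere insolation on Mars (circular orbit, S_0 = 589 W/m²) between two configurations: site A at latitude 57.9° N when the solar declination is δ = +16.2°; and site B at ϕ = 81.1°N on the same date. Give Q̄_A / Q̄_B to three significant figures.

Q̄_A / Q̄_B ≈ 1.08

— Configuration A (ϕ=+57.9°):
cos h₀ = −tan(+57.9°) tan(+16.200°) = -0.4631, h₀ = 2.0523 rad.
Bracket: h₀ sin ϕ sin δ + cos ϕ cos δ sin h₀ = 2.0523×0.84712×0.27899 + 0.53140×0.96029×0.88629 = 0.485036 + 0.452272 = 0.937308.
Q̄ = (S_0/π) × [bracket] = (589/π) × 0.937308 = 175.73 W/m².
— Configuration B (ϕ=+81.1°):
cos h₀ = −tan(+81.1°) tan(+16.200°) = -1.8553 ≤ −1 ⇒ polar day, h₀ = π.
Bracket: h₀ sin ϕ sin δ + cos ϕ cos δ sin h₀ = 3.1416×0.98796×0.27899 + 0.15471×0.96029×0.00000 = 0.865922 + 0.000000 = 0.865922.
Q̄ = (S_0/π) × [bracket] = (589/π) × 0.865922 = 162.35 W/m².
Ratio Q̄_A / Q̄_B = 175.73 / 162.35 = 1.082.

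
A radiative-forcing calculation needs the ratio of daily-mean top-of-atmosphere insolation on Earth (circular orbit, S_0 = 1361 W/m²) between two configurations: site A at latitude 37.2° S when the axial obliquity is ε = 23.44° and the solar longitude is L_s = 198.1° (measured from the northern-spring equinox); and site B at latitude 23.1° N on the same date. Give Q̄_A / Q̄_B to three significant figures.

— Configuration A (ϕ=-37.2°):
Solar declination: sin δ = sin ε · sin L_s = sin 23.44° × sin 198.1° = -0.12358, so δ = -7.099°.
cos h₀ = −tan(-37.2°) tan(-7.099°) = -0.0945, h₀ = 1.6655 rad.
Bracket: h₀ sin ϕ sin δ + cos ϕ cos δ sin h₀ = 1.6655×-0.60460×-0.12358 + 0.79653×0.99233×0.99552 = 0.124440 + 0.786880 = 0.911320.
Q̄ = (S_0/π) × [bracket] = (1361/π) × 0.911320 = 394.80 W/m².
— Configuration B (ϕ=+23.1°):
cos h₀ = −tan(+23.1°) tan(-7.099°) = 0.0531, h₀ = 1.5177 rad.
Bracket: h₀ sin ϕ sin δ + cos ϕ cos δ sin h₀ = 1.5177×0.39234×-0.12358 + 0.91982×0.99233×0.99859 = -0.073586 + 0.911478 = 0.837892.
Q̄ = (S_0/π) × [bracket] = (1361/π) × 0.837892 = 362.99 W/m².
Ratio Q̄_A / Q̄_B = 394.80 / 362.99 = 1.088.

Q̄_A / Q̄_B ≈ 1.09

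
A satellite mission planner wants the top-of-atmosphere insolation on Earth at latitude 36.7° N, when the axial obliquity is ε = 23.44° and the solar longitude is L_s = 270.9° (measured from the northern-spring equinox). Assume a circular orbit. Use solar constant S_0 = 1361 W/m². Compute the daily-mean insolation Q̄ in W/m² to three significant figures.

Q̄ ≈ 174 W/m²

Solar declination: sin δ = sin ε · sin L_s = sin 23.44° × sin 270.9° = -0.39774, so δ = -23.437°.
cos h₀ = −tan(+36.7°) tan(-23.437°) = 0.3231, h₀ = 1.2418 rad.
Bracket: h₀ sin ϕ sin δ + cos ϕ cos δ sin h₀ = 1.2418×0.59763×-0.39774 + 0.80178×0.91750×0.94636 = -0.295178 + 0.696174 = 0.400996.
Q̄ = (S_0/π) × [bracket] = (1361/π) × 0.400996 = 173.7 W/m².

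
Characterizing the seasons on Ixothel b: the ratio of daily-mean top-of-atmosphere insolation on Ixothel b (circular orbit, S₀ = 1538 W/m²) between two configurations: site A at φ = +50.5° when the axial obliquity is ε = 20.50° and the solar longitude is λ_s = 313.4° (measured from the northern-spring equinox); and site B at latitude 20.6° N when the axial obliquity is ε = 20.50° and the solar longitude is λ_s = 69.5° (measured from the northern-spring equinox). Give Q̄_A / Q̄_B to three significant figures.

Q̄_A / Q̄_B ≈ 0.315

— Configuration A (φ=+50.5°):
Solar declination: sin δ = sin ε · sin λ_s = sin 20.50° × sin 313.4° = -0.25445, so δ = -14.741°.
cos H₀ = −tan(+50.5°) tan(-14.741°) = 0.3192, H₀ = 1.2459 rad.
Bracket: H₀ sin φ sin δ + cos φ cos δ sin H₀ = 1.2459×0.77162×-0.25445 + 0.63608×0.96709×0.94769 = -0.244618 + 0.582968 = 0.338350.
Q̄ = (S₀/π) × [bracket] = (1538/π) × 0.338350 = 165.64 W/m².
— Configuration B (φ=+20.6°):
Solar declination: sin δ = sin ε · sin λ_s = sin 20.50° × sin 69.5° = 0.32803, so δ = +19.149°.
cos H₀ = −tan(+20.6°) tan(+19.149°) = -0.1305, H₀ = 1.7017 rad.
Bracket: H₀ sin φ sin δ + cos φ cos δ sin H₀ = 1.7017×0.35184×0.32803 + 0.93606×0.94467×0.99145 = 0.196400 + 0.876707 = 1.073107.
Q̄ = (S₀/π) × [bracket] = (1538/π) × 1.073107 = 525.35 W/m².
Ratio Q̄_A / Q̄_B = 165.64 / 525.35 = 0.3153.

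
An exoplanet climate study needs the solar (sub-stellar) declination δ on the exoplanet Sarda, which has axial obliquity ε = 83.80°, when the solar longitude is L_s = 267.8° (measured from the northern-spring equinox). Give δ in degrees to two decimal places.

sin δ = sin ε · sin L_s = sin 83.80° × sin 267.8° = -0.993418.
δ = arcsin(-0.993418) = -83.42°.

δ = -83.42°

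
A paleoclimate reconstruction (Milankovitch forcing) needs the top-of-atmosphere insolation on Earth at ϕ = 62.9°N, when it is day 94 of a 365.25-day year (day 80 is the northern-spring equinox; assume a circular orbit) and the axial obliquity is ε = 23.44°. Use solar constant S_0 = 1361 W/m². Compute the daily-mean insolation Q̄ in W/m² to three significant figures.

Solar longitude: L_s = 360° × (94 − 80)/365.25 = 13.799°.
sin δ = sin 23.44° × sin 13.799° = 0.09488, so δ = +5.444°.
cos h₀ = −tan(+62.9°) tan(+5.444°) = -0.1862, h₀ = 1.7581 rad.
Bracket: h₀ sin ϕ sin δ + cos ϕ cos δ sin h₀ = 1.7581×0.89021×0.09488 + 0.45554×0.99549×0.98250 = 0.148495 + 0.445550 = 0.594045.
Q̄ = (S_0/π) × [bracket] = (1361/π) × 0.594045 = 257.4 W/m².

Q̄ ≈ 257 W/m²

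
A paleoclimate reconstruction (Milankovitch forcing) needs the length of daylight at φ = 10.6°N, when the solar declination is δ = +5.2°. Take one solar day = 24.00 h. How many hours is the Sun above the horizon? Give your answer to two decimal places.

cos H₀ = −tan φ · tan δ = −tan(+10.6°) × tan(+5.200°) = -0.0170, so H₀ = 1.5878 rad = 90.98°.
Daylight = 2H₀/(2π) × 24.00 h = (1.5878/π) × 24.00 = 12.13 h.

12.13 h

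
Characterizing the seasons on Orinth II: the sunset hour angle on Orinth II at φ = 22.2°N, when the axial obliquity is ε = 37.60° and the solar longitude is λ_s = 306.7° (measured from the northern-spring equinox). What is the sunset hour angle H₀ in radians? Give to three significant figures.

H₀ = 1.34 rad

Solar declination: sin δ = sin ε · sin λ_s = sin 37.60° × sin 306.7° = -0.48920, so δ = -29.288°.
cos H₀ = −tan φ · tan δ = −tan(+22.2°) × tan(-29.288°) = 0.2289, so H₀ = 1.3399 rad = 76.77°.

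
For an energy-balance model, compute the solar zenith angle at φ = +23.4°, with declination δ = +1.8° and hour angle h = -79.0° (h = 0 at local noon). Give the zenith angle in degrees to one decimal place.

θ_z = 79.2°

cos θ_z = sin φ sin δ + cos φ cos δ cos h = 0.012475 + 0.175029 = 0.187504.
θ_z = arccos(0.187504) = 79.2°.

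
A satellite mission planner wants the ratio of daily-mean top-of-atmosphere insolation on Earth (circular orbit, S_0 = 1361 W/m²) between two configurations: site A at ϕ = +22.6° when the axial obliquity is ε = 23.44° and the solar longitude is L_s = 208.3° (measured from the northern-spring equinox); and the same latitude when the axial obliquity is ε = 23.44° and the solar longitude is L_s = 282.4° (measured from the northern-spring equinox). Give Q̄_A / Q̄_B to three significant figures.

— Configuration A (ϕ=+22.6°):
Solar declination: sin δ = sin ε · sin L_s = sin 23.44° × sin 208.3° = -0.18859, so δ = -10.870°.
cos h₀ = −tan(+22.6°) tan(-10.870°) = 0.0799, h₀ = 1.4908 rad.
Bracket: h₀ sin ϕ sin δ + cos ϕ cos δ sin h₀ = 1.4908×0.38430×-0.18859 + 0.92321×0.98206×0.99680 = -0.108046 + 0.903746 = 0.795700.
Q̄ = (S_0/π) × [bracket] = (1361/π) × 0.795700 = 344.71 W/m².
— Configuration B (ϕ=+22.6°):
Solar declination: sin δ = sin ε · sin L_s = sin 23.44° × sin 282.4° = -0.38851, so δ = -22.862°.
cos h₀ = −tan(+22.6°) tan(-22.862°) = 0.1755, h₀ = 1.3944 rad.
Bracket: h₀ sin ϕ sin δ + cos ϕ cos δ sin h₀ = 1.3944×0.38430×-0.38851 + 0.92321×0.92144×0.98448 = -0.208190 + 0.837480 = 0.629290.
Q̄ = (S_0/π) × [bracket] = (1361/π) × 0.629290 = 272.62 W/m².
Ratio Q̄_A / Q̄_B = 344.71 / 272.62 = 1.264.

Q̄_A / Q̄_B ≈ 1.26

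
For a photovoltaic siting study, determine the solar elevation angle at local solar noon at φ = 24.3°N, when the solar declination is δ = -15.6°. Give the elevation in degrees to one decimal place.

At local noon the hour angle is zero, so the zenith angle equals |φ − δ| = |+24.3° − (-15.600°)| = 39.900°.
Elevation = 90° − 39.900° = 50.1°.

50.1°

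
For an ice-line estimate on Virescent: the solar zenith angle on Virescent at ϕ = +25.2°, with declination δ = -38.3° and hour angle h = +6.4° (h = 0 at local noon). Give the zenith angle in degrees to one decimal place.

cos θ_z = sin ϕ sin δ + cos ϕ cos δ cos h = -0.263889 + 0.705662 = 0.441773.
θ_z = arccos(0.441773) = 63.8°.

θ_z = 63.8°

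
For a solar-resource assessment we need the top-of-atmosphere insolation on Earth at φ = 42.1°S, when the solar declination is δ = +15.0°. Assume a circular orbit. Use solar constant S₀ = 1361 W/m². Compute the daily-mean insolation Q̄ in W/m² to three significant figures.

Q̄ ≈ 202 W/m²

cos H₀ = −tan(-42.1°) tan(+15.000°) = 0.2421, H₀ = 1.3263 rad.
Bracket: H₀ sin φ sin δ + cos φ cos δ sin H₀ = 1.3263×-0.67043×0.25882 + 0.74198×0.96593×0.97025 = -0.230140 + 0.695379 = 0.465239.
Q̄ = (S₀/π) × [bracket] = (1361/π) × 0.465239 = 201.6 W/m².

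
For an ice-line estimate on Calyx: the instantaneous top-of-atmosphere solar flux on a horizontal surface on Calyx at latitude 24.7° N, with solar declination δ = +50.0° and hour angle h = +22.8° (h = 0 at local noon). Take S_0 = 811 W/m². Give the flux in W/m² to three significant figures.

696 W/m²

cos θ_z = sin ϕ sin δ + cos ϕ cos δ cos h = 0.320105 + 0.538348 = 0.858453.
Flux = S_0 · cos θ_z = 811 × 0.858453 = 696.2 W/m².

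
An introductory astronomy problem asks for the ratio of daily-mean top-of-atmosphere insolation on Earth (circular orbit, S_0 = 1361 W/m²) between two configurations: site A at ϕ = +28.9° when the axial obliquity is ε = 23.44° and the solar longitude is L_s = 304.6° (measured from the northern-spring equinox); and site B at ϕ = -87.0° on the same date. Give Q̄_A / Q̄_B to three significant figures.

— Configuration A (ϕ=+28.9°):
Solar declination: sin δ = sin ε · sin L_s = sin 23.44° × sin 304.6° = -0.32743, so δ = -19.113°.
cos h₀ = −tan(+28.9°) tan(-19.113°) = 0.1913, h₀ = 1.3783 rad.
Bracket: h₀ sin ϕ sin δ + cos ϕ cos δ sin h₀ = 1.3783×0.48328×-0.32743 + 0.87546×0.94487×0.98153 = -0.218103 + 0.811918 = 0.593815.
Q̄ = (S_0/π) × [bracket] = (1361/π) × 0.593815 = 257.25 W/m².
— Configuration B (ϕ=-87.0°):
cos h₀ = −tan(-87.0°) tan(-19.113°) = -6.6123 ≤ −1 ⇒ polar day, h₀ = π.
Bracket: h₀ sin ϕ sin δ + cos ϕ cos δ sin h₀ = 3.1416×-0.99863×-0.32743 + 0.05234×0.94487×0.00000 = 1.027245 + 0.000000 = 1.027245.
Q̄ = (S_0/π) × [bracket] = (1361/π) × 1.027245 = 445.02 W/m².
Ratio Q̄_A / Q̄_B = 257.25 / 445.02 = 0.5781.

Q̄_A / Q̄_B ≈ 0.578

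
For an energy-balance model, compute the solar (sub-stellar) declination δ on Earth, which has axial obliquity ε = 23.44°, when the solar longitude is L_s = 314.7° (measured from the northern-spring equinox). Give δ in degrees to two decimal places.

sin δ = sin ε · sin L_s = sin 23.44° × sin 314.7° = -0.282748.
δ = arcsin(-0.282748) = -16.42°.

δ = -16.42°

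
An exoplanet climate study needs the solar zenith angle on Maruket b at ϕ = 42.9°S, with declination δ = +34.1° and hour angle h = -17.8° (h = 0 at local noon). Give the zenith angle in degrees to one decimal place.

cos θ_z = sin ϕ sin δ + cos ϕ cos δ cos h = -0.381639 + 0.577552 = 0.195913.
θ_z = arccos(0.195913) = 78.7°.

θ_z = 78.7°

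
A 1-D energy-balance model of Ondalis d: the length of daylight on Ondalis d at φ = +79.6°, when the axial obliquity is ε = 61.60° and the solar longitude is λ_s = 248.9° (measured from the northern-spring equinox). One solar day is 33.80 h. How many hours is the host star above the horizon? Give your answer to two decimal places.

Solar declination: sin δ = sin ε · sin λ_s = sin 61.60° × sin 248.9° = -0.82067, so δ = -55.152°.
cos H₀ = −tan φ · tan δ = 7.8255 ≥ 1, so the host star never rises (polar night) and H₀ = 0.
Daylight = 2H₀/(2π) × 33.80 h = (0.0000/π) × 33.80 = 0.00 h.

0.00 h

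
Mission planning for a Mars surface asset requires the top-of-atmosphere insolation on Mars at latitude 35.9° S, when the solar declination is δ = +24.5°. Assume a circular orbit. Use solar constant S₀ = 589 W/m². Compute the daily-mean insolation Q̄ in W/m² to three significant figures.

Q̄ ≈ 74.2 W/m²

cos H₀ = −tan(-35.9°) tan(+24.500°) = 0.3299, H₀ = 1.2346 rad.
Bracket: H₀ sin φ sin δ + cos φ cos δ sin H₀ = 1.2346×-0.58637×0.41469 + 0.81004×0.90996×0.94402 = -0.300208 + 0.695841 = 0.395633.
Q̄ = (S₀/π) × [bracket] = (589/π) × 0.395633 = 74.18 W/m².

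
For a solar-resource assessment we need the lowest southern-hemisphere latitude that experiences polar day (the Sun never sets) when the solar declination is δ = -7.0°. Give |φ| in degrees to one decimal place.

|φ| = 83.0°

Polar day requires cos H₀ = −tan φ tan δ ≤ −1, i.e. tan φ tan δ ≥ 1.
The boundary is |tan φ| · |tan δ| = 1, so |φ| = 90° − |δ| = 90° − 7.0° = 83.0° in the southern hemisphere.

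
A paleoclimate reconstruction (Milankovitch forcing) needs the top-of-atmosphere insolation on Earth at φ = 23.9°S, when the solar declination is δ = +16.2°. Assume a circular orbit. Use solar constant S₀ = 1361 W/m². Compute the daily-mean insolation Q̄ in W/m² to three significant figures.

Q̄ ≈ 307 W/m²

cos H₀ = −tan(-23.9°) tan(+16.200°) = 0.1287, H₀ = 1.4417 rad.
Bracket: H₀ sin φ sin δ + cos φ cos δ sin H₀ = 1.4417×-0.40514×0.27899 + 0.91425×0.96029×0.99168 = -0.162955 + 0.870641 = 0.707686.
Q̄ = (S₀/π) × [bracket] = (1361/π) × 0.707686 = 306.6 W/m².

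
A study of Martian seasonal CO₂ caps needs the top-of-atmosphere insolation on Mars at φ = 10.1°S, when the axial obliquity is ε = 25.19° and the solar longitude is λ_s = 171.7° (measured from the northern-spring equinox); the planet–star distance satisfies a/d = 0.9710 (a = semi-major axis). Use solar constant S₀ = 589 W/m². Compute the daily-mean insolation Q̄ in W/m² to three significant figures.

Solar declination: sin δ = sin ε · sin λ_s = sin 25.19° × sin 171.7° = 0.06144, so δ = +3.523°.
cos H₀ = −tan(-10.1°) tan(+3.523°) = 0.0110, H₀ = 1.5598 rad.
Bracket: H₀ sin φ sin δ + cos φ cos δ sin H₀ = 1.5598×-0.17537×0.06144 + 0.98450×0.99811×0.99994 = -0.016806 + 0.982580 = 0.965774.
Inverse-square distance factor (a/d)² = 0.9710² = 0.942841.
Q̄ = (S₀/π) × 0.942841 × [bracket] = (589/π) × 0.942841 × 0.965774 = 170.7 W/m².

Q̄ ≈ 171 W/m²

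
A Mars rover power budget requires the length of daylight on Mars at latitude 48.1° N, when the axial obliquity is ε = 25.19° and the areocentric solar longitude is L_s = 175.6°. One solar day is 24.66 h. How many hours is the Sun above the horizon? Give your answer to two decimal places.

12.62 h

sin δ = sin 25.19° × sin 175.6° = 0.03265, so δ = +1.871°.
cos h₀ = −tan ϕ · tan δ = −tan(+48.1°) × tan(+1.871°) = -0.0364, so h₀ = 1.6072 rad = 92.09°.
Daylight = 2h₀/(2π) × 24.66 h = (1.6072/π) × 24.66 = 12.62 h.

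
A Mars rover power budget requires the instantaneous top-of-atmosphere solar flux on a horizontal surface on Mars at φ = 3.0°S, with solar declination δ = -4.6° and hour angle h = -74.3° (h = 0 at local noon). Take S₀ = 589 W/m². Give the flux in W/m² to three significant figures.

161 W/m²

cos θ_z = sin φ sin δ + cos φ cos δ cos h = 0.004197 + 0.269359 = 0.273556.
Flux = S₀ · cos θ_z = 589 × 0.273556 = 161.1 W/m².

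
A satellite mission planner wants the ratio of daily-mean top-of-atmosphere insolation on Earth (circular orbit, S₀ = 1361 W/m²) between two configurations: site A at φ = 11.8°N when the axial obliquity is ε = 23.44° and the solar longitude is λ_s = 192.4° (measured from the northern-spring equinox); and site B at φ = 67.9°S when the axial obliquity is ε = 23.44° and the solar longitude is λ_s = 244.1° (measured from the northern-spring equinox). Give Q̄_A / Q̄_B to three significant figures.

— Configuration A (φ=+11.8°):
Solar declination: sin δ = sin ε · sin λ_s = sin 23.44° × sin 192.4° = -0.08542, so δ = -4.900°.
cos H₀ = −tan(+11.8°) tan(-4.900°) = 0.0179, H₀ = 1.5529 rad.
Bracket: H₀ sin φ sin δ + cos φ cos δ sin H₀ = 1.5529×0.20450×-0.08542 + 0.97887×0.99635×0.99984 = -0.027127 + 0.975141 = 0.948014.
Q̄ = (S₀/π) × [bracket] = (1361/π) × 0.948014 = 410.70 W/m².
— Configuration B (φ=-67.9°):
Solar declination: sin δ = sin ε · sin λ_s = sin 23.44° × sin 244.1° = -0.35783, so δ = -20.967°.
cos H₀ = −tan(-67.9°) tan(-20.967°) = -0.9437, H₀ = 2.8045 rad.
Bracket: H₀ sin φ sin δ + cos φ cos δ sin H₀ = 2.8045×-0.92653×-0.35783 + 0.37622×0.93379×0.33073 = 0.929805 + 0.116189 = 1.045994.
Q̄ = (S₀/π) × [bracket] = (1361/π) × 1.045994 = 453.15 W/m².
Ratio Q̄_A / Q̄_B = 410.70 / 453.15 = 0.9063.

Q̄_A / Q̄_B ≈ 0.906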